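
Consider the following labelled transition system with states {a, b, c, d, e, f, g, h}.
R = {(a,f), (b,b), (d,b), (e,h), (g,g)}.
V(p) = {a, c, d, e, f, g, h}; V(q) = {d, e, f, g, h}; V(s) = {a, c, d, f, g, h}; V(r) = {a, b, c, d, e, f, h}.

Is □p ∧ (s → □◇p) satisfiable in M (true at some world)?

Recall that □ψ holds at a world iff ψ holds at every accessible world, and ◇ψ holds iff ψ holds at some accessible world.
Let φ = □p ∧ (s → □◇p). Evaluate φ at each world:
  a (successors {f}): φ is false.
  b (successors {b}): φ is false.
  c (successors ∅): φ is true.
  d (successors {b}): φ is false.
  e (successors {h}): φ is true.
  f (successors ∅): φ is true.
  g (successors {g}): φ is true.
  h (successors ∅): φ is true.
Detail at c (witness):
  At c: □p is true, s → □◇p is true, so □p ∧ (s → □◇p) is true.
    At c: no accessible worlds, so □p holds vacuously.
    At c: s is true, □◇p is true, so s → □◇p is true.
      At c: no accessible worlds, so □◇p holds vacuously.

Yes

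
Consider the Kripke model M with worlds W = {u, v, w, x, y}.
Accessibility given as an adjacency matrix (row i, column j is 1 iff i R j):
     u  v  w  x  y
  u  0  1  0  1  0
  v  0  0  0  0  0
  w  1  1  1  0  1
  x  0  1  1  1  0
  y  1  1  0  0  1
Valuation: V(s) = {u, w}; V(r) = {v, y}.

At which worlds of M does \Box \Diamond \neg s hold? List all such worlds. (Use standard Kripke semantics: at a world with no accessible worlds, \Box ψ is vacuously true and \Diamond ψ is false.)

v

Let φ = \Box \Diamond \neg s. Evaluate φ at each world:
  u (successors {v, x}): φ is false.
  v (successors ∅): φ is true.
  w (successors {u, v, w, y}): φ is false.
  x (successors {v, w, x}): φ is false.
  y (successors {u, v, y}): φ is false.
For instance, at y:
  At y: \Box \Diamond \neg s requires \Diamond \neg s at every successor {u, v, y}.
    \Diamond \neg s fails at v, so \Box \Diamond \neg s is false at y.
      At v: no accessible worlds, so \Diamond \neg s is false.
Satisfying worlds: {v}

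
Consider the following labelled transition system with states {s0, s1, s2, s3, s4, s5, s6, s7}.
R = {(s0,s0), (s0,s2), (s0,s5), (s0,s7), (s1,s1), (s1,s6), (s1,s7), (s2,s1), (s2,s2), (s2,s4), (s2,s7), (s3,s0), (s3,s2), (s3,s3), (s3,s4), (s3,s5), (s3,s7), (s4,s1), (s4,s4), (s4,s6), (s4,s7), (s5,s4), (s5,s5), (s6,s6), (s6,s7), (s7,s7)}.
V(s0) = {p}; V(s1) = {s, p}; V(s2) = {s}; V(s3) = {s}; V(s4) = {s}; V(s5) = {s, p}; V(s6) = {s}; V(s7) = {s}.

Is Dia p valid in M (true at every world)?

Let φ = Dia p. Evaluate φ at each world:
  s0 (successors {s0, s2, s5, s7}): φ is true.
  s1 (successors {s1, s6, s7}): φ is true.
  s2 (successors {s1, s2, s4, s7}): φ is true.
  s3 (successors {s0, s2, s3, s4, s5, s7}): φ is true.
  s4 (successors {s1, s4, s6, s7}): φ is true.
  s5 (successors {s4, s5}): φ is true.
  s6 (successors {s6, s7}): φ is false.
  s7 (successors {s7}): φ is false.
Detail at s6 (counterexample):
  At s6: Dia p requires p at some successor in {s6, s7}.
    At s6: p is false.
    At s7: p is false.
  So Dia p is false at s6.

No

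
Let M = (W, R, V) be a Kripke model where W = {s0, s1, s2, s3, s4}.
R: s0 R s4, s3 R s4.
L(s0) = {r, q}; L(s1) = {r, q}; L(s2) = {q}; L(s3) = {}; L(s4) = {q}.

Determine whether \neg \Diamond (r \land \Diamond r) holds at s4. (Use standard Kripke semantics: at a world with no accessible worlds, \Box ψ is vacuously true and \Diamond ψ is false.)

Yes

At s4: \Diamond (r \land \Diamond r) is false, so \neg \Diamond (r \land \Diamond r) is true.
  At s4: no accessible worlds, so \Diamond (r \land \Diamond r) is false.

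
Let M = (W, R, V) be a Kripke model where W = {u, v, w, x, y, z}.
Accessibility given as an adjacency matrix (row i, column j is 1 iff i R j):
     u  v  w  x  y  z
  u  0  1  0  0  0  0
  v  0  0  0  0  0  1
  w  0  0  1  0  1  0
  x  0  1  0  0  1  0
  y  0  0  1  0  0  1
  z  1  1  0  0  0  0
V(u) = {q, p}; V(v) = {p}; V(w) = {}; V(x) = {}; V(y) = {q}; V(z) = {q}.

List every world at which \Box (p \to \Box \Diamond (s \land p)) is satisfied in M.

v, w, y

Let φ = \Box (p \to \Box \Diamond (s \land p)). Evaluate φ at each world:
  u (successors {v}): φ is false.
  v (successors {z}): φ is true.
  w (successors {w, y}): φ is true.
  x (successors {v, y}): φ is false.
  y (successors {w, z}): φ is true.
  z (successors {u, v}): φ is false.
For instance, at u:
  At u: \Box (p \to \Box \Diamond (s \land p)) requires p \to \Box \Diamond (s \land p) at every successor {v}.
    p \to \Box \Diamond (s \land p) fails at v, so \Box (p \to \Box \Diamond (s \land p)) is false at u.
      At v: p is true, \Box \Diamond (s \land p) is false, so p \to \Box \Diamond (s \land p) is false.
Satisfying worlds: {v, w, y}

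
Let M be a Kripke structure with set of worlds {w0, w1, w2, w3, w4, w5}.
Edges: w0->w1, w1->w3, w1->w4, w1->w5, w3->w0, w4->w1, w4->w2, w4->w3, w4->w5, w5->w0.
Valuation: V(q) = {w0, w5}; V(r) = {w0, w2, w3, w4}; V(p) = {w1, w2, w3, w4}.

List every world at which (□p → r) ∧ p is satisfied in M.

Let φ = (□p → r) ∧ p. Evaluate φ at each world:
  w0 (successors {w1}): φ is false.
  w1 (successors {w3, w4, w5}): φ is true.
  w2 (successors ∅): φ is true.
  w3 (successors {w0}): φ is true.
  w4 (successors {w1, w2, w3, w5}): φ is true.
  w5 (successors {w0}): φ is false.
For instance, at w3:
  At w3: □p → r is true, p is true, so (□p → r) ∧ p is true.
    At w3: □p is false, r is true, so □p → r is true.
      At w3: □p requires p at every successor {w0}.
        p fails at w0, so □p is false at w3.
Satisfying worlds: {w1, w2, w3, w4}

w1, w2, w3, w4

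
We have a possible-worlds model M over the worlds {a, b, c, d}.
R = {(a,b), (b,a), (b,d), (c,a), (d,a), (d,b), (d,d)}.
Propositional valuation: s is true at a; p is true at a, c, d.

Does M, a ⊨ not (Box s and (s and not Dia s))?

At a: Box s and (s and not Dia s) is false, so not (Box s and (s and not Dia s)) is true.
  At a: Box s is false, s and not Dia s is true, so Box s and (s and not Dia s) is false.
    At a: Box s requires s at every successor {b}.
      s fails at b, so Box s is false at a.
    At a: s is true, not Dia s is true, so s and not Dia s is true.
      At a: Dia s is false, so not Dia s is true.

Yes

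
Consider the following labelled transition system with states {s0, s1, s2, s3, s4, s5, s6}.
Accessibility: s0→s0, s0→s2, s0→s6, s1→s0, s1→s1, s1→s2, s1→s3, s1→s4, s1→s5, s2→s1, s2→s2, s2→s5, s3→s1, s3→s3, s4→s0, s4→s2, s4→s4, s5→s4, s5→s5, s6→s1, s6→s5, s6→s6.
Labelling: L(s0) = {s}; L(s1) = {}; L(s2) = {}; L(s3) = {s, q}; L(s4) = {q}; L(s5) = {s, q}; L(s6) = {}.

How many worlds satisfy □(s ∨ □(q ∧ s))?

Let φ = □(s ∨ □(q ∧ s)). Evaluate φ at each world:
  s0 (successors {s0, s2, s6}): φ is false.
  s1 (successors {s0, s1, s2, s3, s4, s5}): φ is false.
  s2 (successors {s1, s2, s5}): φ is false.
  s3 (successors {s1, s3}): φ is false.
  s4 (successors {s0, s2, s4}): φ is false.
  s5 (successors {s4, s5}): φ is false.
  s6 (successors {s1, s5, s6}): φ is false.
For instance, at s2:
  At s2: □(s ∨ □(q ∧ s)) requires s ∨ □(q ∧ s) at every successor {s1, s2, s5}.
    s ∨ □(q ∧ s) fails at s1, so □(s ∨ □(q ∧ s)) is false at s2.
      At s1: s is false, □(q ∧ s) is false, so s ∨ □(q ∧ s) is false.
Satisfying worlds: none.

0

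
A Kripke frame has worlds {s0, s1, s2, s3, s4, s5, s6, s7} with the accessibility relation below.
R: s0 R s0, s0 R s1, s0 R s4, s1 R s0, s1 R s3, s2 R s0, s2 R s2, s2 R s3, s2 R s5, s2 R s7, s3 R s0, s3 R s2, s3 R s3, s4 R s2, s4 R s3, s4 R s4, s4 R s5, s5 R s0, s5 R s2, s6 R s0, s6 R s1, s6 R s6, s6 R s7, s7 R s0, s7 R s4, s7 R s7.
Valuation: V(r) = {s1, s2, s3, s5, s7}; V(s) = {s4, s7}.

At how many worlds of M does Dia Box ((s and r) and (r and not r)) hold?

0

Let φ = Dia Box ((s and r) and (r and not r)). Evaluate φ at each world:
  s0 (successors {s0, s1, s4}): φ is false.
  s1 (successors {s0, s3}): φ is false.
  s2 (successors {s0, s2, s3, s5, s7}): φ is false.
  s3 (successors {s0, s2, s3}): φ is false.
  s4 (successors {s2, s3, s4, s5}): φ is false.
  s5 (successors {s0, s2}): φ is false.
  s6 (successors {s0, s1, s6, s7}): φ is false.
  s7 (successors {s0, s4, s7}): φ is false.
For instance, at s6:
  At s6: Dia Box ((s and r) and (r and not r)) requires Box ((s and r) and (r and not r)) at some successor in {s0, s1, s6, s7}.
    At s0: Box ((s and r) and (r and not r)) is false.
    At s1: Box ((s and r) and (r and not r)) is false.
    At s6: Box ((s and r) and (r and not r)) is false.
    At s7: Box ((s and r) and (r and not r)) is false.
  So Dia Box ((s and r) and (r and not r)) is false at s6.
Satisfying worlds: none.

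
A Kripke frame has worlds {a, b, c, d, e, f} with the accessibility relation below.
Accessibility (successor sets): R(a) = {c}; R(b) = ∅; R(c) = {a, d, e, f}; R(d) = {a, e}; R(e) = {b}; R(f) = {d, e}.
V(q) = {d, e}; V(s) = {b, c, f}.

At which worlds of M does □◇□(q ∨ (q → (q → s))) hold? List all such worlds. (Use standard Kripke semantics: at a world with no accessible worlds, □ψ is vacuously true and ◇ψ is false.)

a, b, c, d, f

Let φ = □◇□(q ∨ (q → (q → s))). Evaluate φ at each world:
  a (successors {c}): φ is true.
  b (successors ∅): φ is true.
  c (successors {a, d, e, f}): φ is true.
  d (successors {a, e}): φ is true.
  e (successors {b}): φ is false.
  f (successors {d, e}): φ is true.
For instance, at f:
  At f: □◇□(q ∨ (q → (q → s))) requires ◇□(q ∨ (q → (q → s))) at every successor {d, e}.
      At d: ◇□(q ∨ (q → (q → s))) requires □(q ∨ (q → (q → s))) at some successor in {a, e}.
        □(q ∨ (q → (q → s))) holds at a, so ◇□(q ∨ (q → (q → s))) is true at d.
      At e: ◇□(q ∨ (q → (q → s))) requires □(q ∨ (q → (q → s))) at some successor in {b}.
        □(q ∨ (q → (q → s))) holds at b, so ◇□(q ∨ (q → (q → s))) is true at e.
  So □◇□(q ∨ (q → (q → s))) is true at f.
Satisfying worlds: {a, b, c, d, f}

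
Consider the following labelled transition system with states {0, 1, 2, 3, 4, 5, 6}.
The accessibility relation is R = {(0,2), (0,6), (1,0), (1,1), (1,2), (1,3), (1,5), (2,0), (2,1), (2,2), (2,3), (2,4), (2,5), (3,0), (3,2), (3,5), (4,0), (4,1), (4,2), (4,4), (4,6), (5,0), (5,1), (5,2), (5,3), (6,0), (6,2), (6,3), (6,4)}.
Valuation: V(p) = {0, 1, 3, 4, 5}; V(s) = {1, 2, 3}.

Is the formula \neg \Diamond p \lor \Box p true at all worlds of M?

Recall that \Box ψ holds at a world iff ψ holds at every accessible world, and \Diamond ψ holds iff ψ holds at some accessible world.
Let φ = \neg \Diamond p \lor \Box p. Evaluate φ at each world:
  0 (successors {2, 6}): φ is true.
  1 (successors {0, 1, 2, 3, 5}): φ is false.
  2 (successors {0, 1, 2, 3, 4, 5}): φ is false.
  3 (successors {0, 2, 5}): φ is false.
  4 (successors {0, 1, 2, 4, 6}): φ is false.
  5 (successors {0, 1, 2, 3}): φ is false.
  6 (successors {0, 2, 3, 4}): φ is false.
Detail at 1 (counterexample):
  At 1: \neg \Diamond p is false, \Box p is false, so \neg \Diamond p \lor \Box p is false.
    At 1: \Diamond p is true, so \neg \Diamond p is false.
      At 1: \Diamond p requires p at some successor in {0, 1, 2, 3, 5}.
        p holds at 0, so \Diamond p is true at 1.
    At 1: \Box p requires p at every successor {0, 1, 2, 3, 5}.
      p fails at 2, so \Box p is false at 1.

No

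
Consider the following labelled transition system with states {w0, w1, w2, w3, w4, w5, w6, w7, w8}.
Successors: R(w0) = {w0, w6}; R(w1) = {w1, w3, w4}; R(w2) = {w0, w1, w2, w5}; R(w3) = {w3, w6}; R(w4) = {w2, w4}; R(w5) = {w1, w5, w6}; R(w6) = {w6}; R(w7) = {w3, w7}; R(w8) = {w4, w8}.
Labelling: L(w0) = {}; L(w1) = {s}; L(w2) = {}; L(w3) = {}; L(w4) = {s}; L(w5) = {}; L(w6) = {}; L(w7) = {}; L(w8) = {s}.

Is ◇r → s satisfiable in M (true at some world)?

Let φ = ◇r → s. Evaluate φ at each world:
  w0 (successors {w0, w6}): φ is true.
  w1 (successors {w1, w3, w4}): φ is true.
  w2 (successors {w0, w1, w2, w5}): φ is true.
  w3 (successors {w3, w6}): φ is true.
  w4 (successors {w2, w4}): φ is true.
  w5 (successors {w1, w5, w6}): φ is true.
  w6 (successors {w6}): φ is true.
  w7 (successors {w3, w7}): φ is true.
  w8 (successors {w4, w8}): φ is true.
Detail at w0 (witness):
  At w0: ◇r is false, s is false, so ◇r → s is true.
    At w0: ◇r requires r at some successor in {w0, w6}.
      At w0: r is false.
      At w6: r is false.
    So ◇r is false at w0.

Yes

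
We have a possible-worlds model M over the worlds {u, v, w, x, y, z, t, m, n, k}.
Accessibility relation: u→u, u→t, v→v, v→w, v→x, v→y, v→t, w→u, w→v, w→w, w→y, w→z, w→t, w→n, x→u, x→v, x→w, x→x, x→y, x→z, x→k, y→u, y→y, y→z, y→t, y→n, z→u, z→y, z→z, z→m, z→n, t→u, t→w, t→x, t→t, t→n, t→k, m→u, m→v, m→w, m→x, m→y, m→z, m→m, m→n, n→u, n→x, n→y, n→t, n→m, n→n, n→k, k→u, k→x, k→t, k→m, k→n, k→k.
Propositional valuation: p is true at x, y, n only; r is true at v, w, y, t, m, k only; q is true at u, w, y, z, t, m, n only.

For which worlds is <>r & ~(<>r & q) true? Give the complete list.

v, x, k

Let φ = <>r & ~(<>r & q). Evaluate φ at each world:
  u (successors {u, t}): φ is false.
  v (successors {v, w, x, y, t}): φ is true.
  w (successors {u, v, w, y, z, t, n}): φ is false.
  x (successors {u, v, w, x, y, z, k}): φ is true.
  y (successors {u, y, z, t, n}): φ is false.
  z (successors {u, y, z, m, n}): φ is false.
  t (successors {u, w, x, t, n, k}): φ is false.
  m (successors {u, v, w, x, y, z, m, n}): φ is false.
  n (successors {u, x, y, t, m, n, k}): φ is false.
  k (successors {u, x, t, m, n, k}): φ is true.
For instance, at k:
  At k: <>r is true, ~(<>r & q) is true, so <>r & ~(<>r & q) is true.
    At k: <>r requires r at some successor in {u, x, t, m, n, k}.
      r holds at t, so <>r is true at k.
    At k: <>r & q is false, so ~(<>r & q) is true.
      At k: <>r is true, q is false, so <>r & q is false.
Satisfying worlds: {v, x, k}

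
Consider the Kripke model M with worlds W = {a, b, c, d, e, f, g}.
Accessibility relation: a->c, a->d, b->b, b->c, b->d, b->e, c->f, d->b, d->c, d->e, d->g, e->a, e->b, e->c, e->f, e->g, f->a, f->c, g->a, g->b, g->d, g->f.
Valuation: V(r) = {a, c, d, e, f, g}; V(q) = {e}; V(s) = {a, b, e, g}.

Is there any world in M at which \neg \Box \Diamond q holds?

Yes

Recall that \Box ψ holds at a world iff ψ holds at every accessible world, and \Diamond ψ holds iff ψ holds at some accessible world.
Let φ = \neg \Box \Diamond q. Evaluate φ at each world:
  a (successors {c, d}): φ is true.
  b (successors {b, c, d, e}): φ is true.
  c (successors {f}): φ is true.
  d (successors {b, c, e, g}): φ is true.
  e (successors {a, b, c, f, g}): φ is true.
  f (successors {a, c}): φ is true.
  g (successors {a, b, d, f}): φ is true.
Detail at a (witness):
  At a: \Box \Diamond q is false, so \neg \Box \Diamond q is true.
    At a: \Box \Diamond q requires \Diamond q at every successor {c, d}.
      \Diamond q fails at c, so \Box \Diamond q is false at a.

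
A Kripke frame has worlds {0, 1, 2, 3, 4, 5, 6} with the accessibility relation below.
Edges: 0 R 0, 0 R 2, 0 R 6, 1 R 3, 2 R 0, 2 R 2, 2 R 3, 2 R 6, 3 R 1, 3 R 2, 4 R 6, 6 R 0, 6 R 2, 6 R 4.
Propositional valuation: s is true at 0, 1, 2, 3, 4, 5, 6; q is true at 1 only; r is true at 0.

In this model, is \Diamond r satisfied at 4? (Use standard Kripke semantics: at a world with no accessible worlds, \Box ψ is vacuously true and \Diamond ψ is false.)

No

At 4: \Diamond r requires r at some successor in {6}.
  At 6: r is false.
So \Diamond r is false at 4.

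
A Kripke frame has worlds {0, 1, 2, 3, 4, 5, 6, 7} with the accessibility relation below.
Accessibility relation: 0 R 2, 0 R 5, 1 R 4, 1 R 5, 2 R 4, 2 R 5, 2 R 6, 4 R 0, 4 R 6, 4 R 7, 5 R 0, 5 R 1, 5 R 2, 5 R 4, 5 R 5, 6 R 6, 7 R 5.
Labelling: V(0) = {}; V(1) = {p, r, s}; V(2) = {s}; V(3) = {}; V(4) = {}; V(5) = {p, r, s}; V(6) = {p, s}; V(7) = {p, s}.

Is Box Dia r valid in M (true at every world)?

No

Let φ = Box Dia r. Evaluate φ at each world:
  0 (successors {2, 5}): φ is true.
  1 (successors {4, 5}): φ is false.
  2 (successors {4, 5, 6}): φ is false.
  3 (successors ∅): φ is true.
  4 (successors {0, 6, 7}): φ is false.
  5 (successors {0, 1, 2, 4, 5}): φ is false.
  6 (successors {6}): φ is false.
  7 (successors {5}): φ is true.
Detail at 1 (counterexample):
  At 1: Box Dia r requires Dia r at every successor {4, 5}.
    Dia r fails at 4, so Box Dia r is false at 1.
      At 4: Dia r requires r at some successor in {0, 6, 7}.
        At 0: r is false.
        At 6: r is false.
        At 7: r is false.
      So Dia r is false at 4.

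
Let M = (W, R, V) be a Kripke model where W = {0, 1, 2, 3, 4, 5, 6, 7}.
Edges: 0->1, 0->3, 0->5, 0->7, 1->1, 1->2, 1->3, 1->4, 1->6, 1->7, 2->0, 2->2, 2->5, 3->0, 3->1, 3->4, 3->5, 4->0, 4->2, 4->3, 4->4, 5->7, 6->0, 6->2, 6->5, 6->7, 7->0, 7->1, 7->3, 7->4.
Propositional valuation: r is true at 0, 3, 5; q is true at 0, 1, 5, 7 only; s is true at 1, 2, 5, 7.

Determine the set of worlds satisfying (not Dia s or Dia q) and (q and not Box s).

Recall that Box ψ holds at a world iff ψ holds at every accessible world, and Dia ψ holds iff ψ holds at some accessible world.
Let φ = (not Dia s or Dia q) and (q and not Box s). Evaluate φ at each world:
  0 (successors {1, 3, 5, 7}): φ is true.
  1 (successors {1, 2, 3, 4, 6, 7}): φ is true.
  2 (successors {0, 2, 5}): φ is false.
  3 (successors {0, 1, 4, 5}): φ is false.
  4 (successors {0, 2, 3, 4}): φ is false.
  5 (successors {7}): φ is false.
  6 (successors {0, 2, 5, 7}): φ is false.
  7 (successors {0, 1, 3, 4}): φ is true.
For instance, at 6:
  At 6: not Dia s or Dia q is true, q and not Box s is false, so (not Dia s or Dia q) and (q and not Box s) is false.
    At 6: not Dia s is false, Dia q is true, so not Dia s or Dia q is true.
      At 6: Dia s is true, so not Dia s is false.
      At 6: Dia q requires q at some successor in {0, 2, 5, 7}.
        q holds at 0, so Dia q is true at 6.
    At 6: q is false, not Box s is true, so q and not Box s is false.
      At 6: Box s is false, so not Box s is true.
Satisfying worlds: {0, 1, 7}

0, 1, 7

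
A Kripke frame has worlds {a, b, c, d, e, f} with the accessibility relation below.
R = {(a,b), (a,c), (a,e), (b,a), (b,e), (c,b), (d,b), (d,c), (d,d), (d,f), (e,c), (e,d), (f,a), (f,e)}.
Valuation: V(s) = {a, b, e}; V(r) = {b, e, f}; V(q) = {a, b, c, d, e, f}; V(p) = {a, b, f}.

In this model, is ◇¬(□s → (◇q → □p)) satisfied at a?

Yes

Recall that □ψ holds at a world iff ψ holds at every accessible world, and ◇ψ holds iff ψ holds at some accessible world.
At a: ◇¬(□s → (◇q → □p)) requires ¬(□s → (◇q → □p)) at some successor in {b, c, e}.
  ¬(□s → (◇q → □p)) holds at b, so ◇¬(□s → (◇q → □p)) is true at a.
    At b: □s → (◇q → □p) is false, so ¬(□s → (◇q → □p)) is true.
      At b: □s is true, ◇q → □p is false, so □s → (◇q → □p) is false.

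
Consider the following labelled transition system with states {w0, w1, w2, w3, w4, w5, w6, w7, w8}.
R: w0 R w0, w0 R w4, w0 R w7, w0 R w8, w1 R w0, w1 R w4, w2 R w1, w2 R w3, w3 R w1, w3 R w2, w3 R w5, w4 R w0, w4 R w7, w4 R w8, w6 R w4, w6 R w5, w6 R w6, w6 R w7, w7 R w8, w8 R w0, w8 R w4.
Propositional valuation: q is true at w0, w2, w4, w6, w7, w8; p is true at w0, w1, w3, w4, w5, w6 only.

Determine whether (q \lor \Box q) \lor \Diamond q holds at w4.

Yes

At w4: q \lor \Box q is true, \Diamond q is true, so (q \lor \Box q) \lor \Diamond q is true.
  At w4: q is true, \Box q is true, so q \lor \Box q is true.
    At w4: \Box q requires q at every successor {w0, w7, w8}.
      At w0: q is true.
      At w7: q is true.
      At w8: q is true.
    So \Box q is true at w4.
  At w4: \Diamond q requires q at some successor in {w0, w7, w8}.
    q holds at w0, so \Diamond q is true at w4.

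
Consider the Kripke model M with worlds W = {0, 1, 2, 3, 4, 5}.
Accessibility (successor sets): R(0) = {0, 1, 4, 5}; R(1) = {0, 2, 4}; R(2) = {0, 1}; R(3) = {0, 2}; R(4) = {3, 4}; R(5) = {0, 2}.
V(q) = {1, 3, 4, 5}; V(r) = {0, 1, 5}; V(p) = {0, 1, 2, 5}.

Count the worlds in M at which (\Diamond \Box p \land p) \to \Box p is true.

4

Let φ = (\Diamond \Box p \land p) \to \Box p. Evaluate φ at each world:
  0 (successors {0, 1, 4, 5}): φ is false.
  1 (successors {0, 2, 4}): φ is false.
  2 (successors {0, 1}): φ is true.
  3 (successors {0, 2}): φ is true.
  4 (successors {3, 4}): φ is true.
  5 (successors {0, 2}): φ is true.
For instance, at 2:
  At 2: \Diamond \Box p \land p is false, \Box p is true, so (\Diamond \Box p \land p) \to \Box p is true.
    At 2: \Diamond \Box p is false, p is true, so \Diamond \Box p \land p is false.
      At 2: \Diamond \Box p requires \Box p at some successor in {0, 1}.
        At 0: \Box p is false.
        At 1: \Box p is false.
      So \Diamond \Box p is false at 2.
    At 2: \Box p requires p at every successor {0, 1}.
      At 0: p is true.
      At 1: p is true.
    So \Box p is true at 2.
Satisfying worlds: {2, 3, 4, 5}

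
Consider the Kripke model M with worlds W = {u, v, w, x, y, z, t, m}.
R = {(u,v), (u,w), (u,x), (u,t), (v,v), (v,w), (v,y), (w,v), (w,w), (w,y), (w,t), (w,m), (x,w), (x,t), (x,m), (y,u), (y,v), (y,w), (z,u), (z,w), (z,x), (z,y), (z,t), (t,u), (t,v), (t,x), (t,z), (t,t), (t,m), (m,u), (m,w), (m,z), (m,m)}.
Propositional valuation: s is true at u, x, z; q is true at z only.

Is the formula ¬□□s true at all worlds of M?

Yes

Let φ = ¬□□s. Evaluate φ at each world:
  u (successors {v, w, x, t}): φ is true.
  v (successors {v, w, y}): φ is true.
  w (successors {v, w, y, t, m}): φ is true.
  x (successors {w, t, m}): φ is true.
  y (successors {u, v, w}): φ is true.
  z (successors {u, w, x, y, t}): φ is true.
  t (successors {u, v, x, z, t, m}): φ is true.
  m (successors {u, w, z, m}): φ is true.
For instance, at z:
  At z: □□s is false, so ¬□□s is true.
    At z: □□s requires □s at every successor {u, w, x, y, t}.
      □s fails at u, so □□s is false at z.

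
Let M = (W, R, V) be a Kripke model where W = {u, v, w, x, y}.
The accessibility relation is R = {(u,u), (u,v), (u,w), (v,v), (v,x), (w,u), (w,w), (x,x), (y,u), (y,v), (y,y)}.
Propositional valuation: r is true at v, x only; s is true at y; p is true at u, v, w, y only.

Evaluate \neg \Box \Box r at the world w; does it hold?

At w: \Box \Box r is false, so \neg \Box \Box r is true.
  At w: \Box \Box r requires \Box r at every successor {u, w}.
    \Box r fails at u, so \Box \Box r is false at w.
      At u: \Box r requires r at every successor {u, v, w}.
        r fails at u, so \Box r is false at u.

Yes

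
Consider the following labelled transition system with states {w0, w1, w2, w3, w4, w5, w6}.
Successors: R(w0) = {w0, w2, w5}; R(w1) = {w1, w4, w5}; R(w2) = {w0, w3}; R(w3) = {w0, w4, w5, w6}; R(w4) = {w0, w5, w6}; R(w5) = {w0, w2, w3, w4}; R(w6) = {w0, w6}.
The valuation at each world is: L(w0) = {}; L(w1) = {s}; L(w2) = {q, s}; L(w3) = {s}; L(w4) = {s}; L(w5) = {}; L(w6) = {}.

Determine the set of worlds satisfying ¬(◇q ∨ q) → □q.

Recall that □ψ holds at a world iff ψ holds at every accessible world, and ◇ψ holds iff ψ holds at some accessible world.
Let φ = ¬(◇q ∨ q) → □q. Evaluate φ at each world:
  w0 (successors {w0, w2, w5}): φ is true.
  w1 (successors {w1, w4, w5}): φ is false.
  w2 (successors {w0, w3}): φ is true.
  w3 (successors {w0, w4, w5, w6}): φ is false.
  w4 (successors {w0, w5, w6}): φ is false.
  w5 (successors {w0, w2, w3, w4}): φ is true.
  w6 (successors {w0, w6}): φ is false.
For instance, at w4:
  At w4: ¬(◇q ∨ q) is true, □q is false, so ¬(◇q ∨ q) → □q is false.
    At w4: ◇q ∨ q is false, so ¬(◇q ∨ q) is true.
      At w4: ◇q is false, q is false, so ◇q ∨ q is false.
    At w4: □q requires q at every successor {w0, w5, w6}.
      q fails at w0, so □q is false at w4.
Satisfying worlds: {w0, w2, w5}

w0, w2, w5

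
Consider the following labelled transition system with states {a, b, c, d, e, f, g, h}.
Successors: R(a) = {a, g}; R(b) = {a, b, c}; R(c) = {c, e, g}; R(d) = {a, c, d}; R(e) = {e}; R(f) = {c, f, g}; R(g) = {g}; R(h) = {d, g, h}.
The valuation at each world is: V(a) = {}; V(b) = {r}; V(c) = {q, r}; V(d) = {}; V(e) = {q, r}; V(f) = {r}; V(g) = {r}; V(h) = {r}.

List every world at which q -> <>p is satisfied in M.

Recall that <>ψ holds at a world iff ψ holds at some accessible world.
Let φ = q -> <>p. Evaluate φ at each world:
  a (successors {a, g}): φ is true.
  b (successors {a, b, c}): φ is true.
  c (successors {c, e, g}): φ is false.
  d (successors {a, c, d}): φ is true.
  e (successors {e}): φ is false.
  f (successors {c, f, g}): φ is true.
  g (successors {g}): φ is true.
  h (successors {d, g, h}): φ is true.
For instance, at e:
  At e: q is true, <>p is false, so q -> <>p is false.
    At e: <>p requires p at some successor in {e}.
      At e: p is false.
    So <>p is false at e.
Satisfying worlds: {a, b, d, f, g, h}

a, b, d, f, g, h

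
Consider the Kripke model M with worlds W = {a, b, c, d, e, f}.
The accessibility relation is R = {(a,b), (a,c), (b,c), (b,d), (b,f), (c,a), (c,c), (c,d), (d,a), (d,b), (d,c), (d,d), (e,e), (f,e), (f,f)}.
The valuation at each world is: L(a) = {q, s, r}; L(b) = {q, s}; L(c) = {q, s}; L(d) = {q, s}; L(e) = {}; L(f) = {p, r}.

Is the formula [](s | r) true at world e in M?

At e: [](s | r) requires s | r at every successor {e}.
  s | r fails at e, so [](s | r) is false at e.

No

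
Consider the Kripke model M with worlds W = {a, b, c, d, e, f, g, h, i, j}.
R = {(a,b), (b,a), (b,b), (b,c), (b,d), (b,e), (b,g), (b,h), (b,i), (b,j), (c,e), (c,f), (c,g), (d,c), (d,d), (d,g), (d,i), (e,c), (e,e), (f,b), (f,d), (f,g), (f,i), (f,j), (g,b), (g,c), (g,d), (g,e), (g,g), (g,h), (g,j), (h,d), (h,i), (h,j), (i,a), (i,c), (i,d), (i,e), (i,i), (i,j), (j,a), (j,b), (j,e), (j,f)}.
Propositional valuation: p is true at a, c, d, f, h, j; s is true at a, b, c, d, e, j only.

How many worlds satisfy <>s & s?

6

Let φ = <>s & s. Evaluate φ at each world:
  a (successors {b}): φ is true.
  b (successors {a, b, c, d, e, g, h, i, j}): φ is true.
  c (successors {e, f, g}): φ is true.
  d (successors {c, d, g, i}): φ is true.
  e (successors {c, e}): φ is true.
  f (successors {b, d, g, i, j}): φ is false.
  g (successors {b, c, d, e, g, h, j}): φ is false.
  h (successors {d, i, j}): φ is false.
  i (successors {a, c, d, e, i, j}): φ is false.
  j (successors {a, b, e, f}): φ is true.
For instance, at g:
  At g: <>s is true, s is false, so <>s & s is false.
    At g: <>s requires s at some successor in {b, c, d, e, g, h, j}.
      s holds at b, so <>s is true at g.
Satisfying worlds: {a, b, c, d, e, j}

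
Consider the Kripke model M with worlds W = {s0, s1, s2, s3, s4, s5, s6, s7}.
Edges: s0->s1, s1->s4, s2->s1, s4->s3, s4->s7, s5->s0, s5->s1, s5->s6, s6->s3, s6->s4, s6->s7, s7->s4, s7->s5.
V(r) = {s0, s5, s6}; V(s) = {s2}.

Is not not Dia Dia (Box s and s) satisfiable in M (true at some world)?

No

Let φ = not not Dia Dia (Box s and s). Evaluate φ at each world:
  s0 (successors {s1}): φ is false.
  s1 (successors {s4}): φ is false.
  s2 (successors {s1}): φ is false.
  s3 (successors ∅): φ is false.
  s4 (successors {s3, s7}): φ is false.
  s5 (successors {s0, s1, s6}): φ is false.
  s6 (successors {s3, s4, s7}): φ is false.
  s7 (successors {s4, s5}): φ is false.
For instance, at s2:
  At s2: not Dia Dia (Box s and s) is true, so not not Dia Dia (Box s and s) is false.
    At s2: Dia Dia (Box s and s) is false, so not Dia Dia (Box s and s) is true.
      At s2: Dia Dia (Box s and s) requires Dia (Box s and s) at some successor in {s1}.
        At s1: Dia (Box s and s) is false.
      So Dia Dia (Box s and s) is false at s2.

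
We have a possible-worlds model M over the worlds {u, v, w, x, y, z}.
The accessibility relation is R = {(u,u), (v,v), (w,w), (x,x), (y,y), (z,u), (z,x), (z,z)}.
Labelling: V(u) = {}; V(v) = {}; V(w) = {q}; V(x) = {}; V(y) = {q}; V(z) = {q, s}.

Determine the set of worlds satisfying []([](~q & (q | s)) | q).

w, y

Let φ = []([](~q & (q | s)) | q). Evaluate φ at each world:
  u (successors {u}): φ is false.
  v (successors {v}): φ is false.
  w (successors {w}): φ is true.
  x (successors {x}): φ is false.
  y (successors {y}): φ is true.
  z (successors {u, x, z}): φ is false.
For instance, at u:
  At u: []([](~q & (q | s)) | q) requires [](~q & (q | s)) | q at every successor {u}.
    [](~q & (q | s)) | q fails at u, so []([](~q & (q | s)) | q) is false at u.
      At u: [](~q & (q | s)) is false, q is false, so [](~q & (q | s)) | q is false.
Satisfying worlds: {w, y}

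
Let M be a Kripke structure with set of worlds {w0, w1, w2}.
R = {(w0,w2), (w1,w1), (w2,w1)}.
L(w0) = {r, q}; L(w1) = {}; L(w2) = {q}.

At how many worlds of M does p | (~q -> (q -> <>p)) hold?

3

Let φ = p | (~q -> (q -> <>p)). Evaluate φ at each world:
  w0 (successors {w2}): φ is true.
  w1 (successors {w1}): φ is true.
  w2 (successors {w1}): φ is true.
For instance, at w0:
  At w0: p is false, ~q -> (q -> <>p) is true, so p | (~q -> (q -> <>p)) is true.
    At w0: ~q is false, q -> <>p is false, so ~q -> (q -> <>p) is true.
      At w0: q is true, <>p is false, so q -> <>p is false.
Satisfying worlds: {w0, w1, w2}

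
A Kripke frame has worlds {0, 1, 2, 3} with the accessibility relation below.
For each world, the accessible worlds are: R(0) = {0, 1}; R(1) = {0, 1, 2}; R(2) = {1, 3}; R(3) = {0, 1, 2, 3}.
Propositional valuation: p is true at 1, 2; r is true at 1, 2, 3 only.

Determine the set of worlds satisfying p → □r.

0, 2, 3

Let φ = p → □r. Evaluate φ at each world:
  0 (successors {0, 1}): φ is true.
  1 (successors {0, 1, 2}): φ is false.
  2 (successors {1, 3}): φ is true.
  3 (successors {0, 1, 2, 3}): φ is true.
For instance, at 2:
  At 2: p is true, □r is true, so p → □r is true.
    At 2: □r requires r at every successor {1, 3}.
      At 1: r is true.
      At 3: r is true.
    So □r is true at 2.
Satisfying worlds: {0, 2, 3}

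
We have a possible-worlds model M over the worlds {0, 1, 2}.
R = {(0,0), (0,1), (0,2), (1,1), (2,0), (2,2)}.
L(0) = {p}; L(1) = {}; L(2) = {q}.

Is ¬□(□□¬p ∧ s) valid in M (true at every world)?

Yes

Let φ = ¬□(□□¬p ∧ s). Evaluate φ at each world:
  0 (successors {0, 1, 2}): φ is true.
  1 (successors {1}): φ is true.
  2 (successors {0, 2}): φ is true.
For instance, at 0:
  At 0: □(□□¬p ∧ s) is false, so ¬□(□□¬p ∧ s) is true.
    At 0: □(□□¬p ∧ s) requires □□¬p ∧ s at every successor {0, 1, 2}.
      □□¬p ∧ s fails at 0, so □(□□¬p ∧ s) is false at 0.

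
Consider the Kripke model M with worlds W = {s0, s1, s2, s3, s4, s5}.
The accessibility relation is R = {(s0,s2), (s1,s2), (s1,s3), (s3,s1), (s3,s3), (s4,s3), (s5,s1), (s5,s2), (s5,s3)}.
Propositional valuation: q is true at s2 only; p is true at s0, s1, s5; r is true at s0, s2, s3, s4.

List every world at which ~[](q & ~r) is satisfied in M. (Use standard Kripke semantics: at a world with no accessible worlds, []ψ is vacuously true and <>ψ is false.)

Let φ = ~[](q & ~r). Evaluate φ at each world:
  s0 (successors {s2}): φ is true.
  s1 (successors {s2, s3}): φ is true.
  s2 (successors ∅): φ is false.
  s3 (successors {s1, s3}): φ is true.
  s4 (successors {s3}): φ is true.
  s5 (successors {s1, s2, s3}): φ is true.
For instance, at s4:
  At s4: [](q & ~r) is false, so ~[](q & ~r) is true.
    At s4: [](q & ~r) requires q & ~r at every successor {s3}.
      q & ~r fails at s3, so [](q & ~r) is false at s4.
Satisfying worlds: {s0, s1, s3, s4, s5}

s0, s1, s3, s4, s5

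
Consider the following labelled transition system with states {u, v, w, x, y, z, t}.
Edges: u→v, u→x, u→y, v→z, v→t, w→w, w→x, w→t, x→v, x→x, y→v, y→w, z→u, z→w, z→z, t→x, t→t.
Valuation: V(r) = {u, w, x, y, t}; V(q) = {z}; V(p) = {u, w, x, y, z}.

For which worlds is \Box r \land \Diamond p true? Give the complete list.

w, t

Recall that \Box ψ holds at a world iff ψ holds at every accessible world, and \Diamond ψ holds iff ψ holds at some accessible world.
Let φ = \Box r \land \Diamond p. Evaluate φ at each world:
  u (successors {v, x, y}): φ is false.
  v (successors {z, t}): φ is false.
  w (successors {w, x, t}): φ is true.
  x (successors {v, x}): φ is false.
  y (successors {v, w}): φ is false.
  z (successors {u, w, z}): φ is false.
  t (successors {x, t}): φ is true.
For instance, at y:
  At y: \Box r is false, \Diamond p is true, so \Box r \land \Diamond p is false.
    At y: \Box r requires r at every successor {v, w}.
      r fails at v, so \Box r is false at y.
    At y: \Diamond p requires p at some successor in {v, w}.
      p holds at w, so \Diamond p is true at y.
Satisfying worlds: {w, t}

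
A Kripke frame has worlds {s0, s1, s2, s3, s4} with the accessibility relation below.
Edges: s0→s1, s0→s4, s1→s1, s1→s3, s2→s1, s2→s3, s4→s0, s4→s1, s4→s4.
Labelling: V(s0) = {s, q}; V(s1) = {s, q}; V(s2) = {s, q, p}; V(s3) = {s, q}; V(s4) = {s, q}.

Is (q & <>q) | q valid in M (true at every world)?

Yes

Let φ = (q & <>q) | q. Evaluate φ at each world:
  s0 (successors {s1, s4}): φ is true.
  s1 (successors {s1, s3}): φ is true.
  s2 (successors {s1, s3}): φ is true.
  s3 (successors ∅): φ is true.
  s4 (successors {s0, s1, s4}): φ is true.
For instance, at s2:
  At s2: q & <>q is true, q is true, so (q & <>q) | q is true.
    At s2: q is true, <>q is true, so q & <>q is true.
      At s2: <>q requires q at some successor in {s1, s3}.
        q holds at s1, so <>q is true at s2.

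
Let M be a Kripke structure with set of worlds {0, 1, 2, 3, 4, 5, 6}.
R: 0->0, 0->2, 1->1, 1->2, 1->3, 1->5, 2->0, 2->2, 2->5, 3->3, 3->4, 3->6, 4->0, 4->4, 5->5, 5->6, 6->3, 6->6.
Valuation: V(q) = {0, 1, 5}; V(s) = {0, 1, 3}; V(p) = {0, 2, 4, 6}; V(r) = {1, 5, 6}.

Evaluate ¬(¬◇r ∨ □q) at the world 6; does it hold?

Yes

Recall that □ψ holds at a world iff ψ holds at every accessible world, and ◇ψ holds iff ψ holds at some accessible world.
At 6: ¬◇r ∨ □q is false, so ¬(¬◇r ∨ □q) is true.
  At 6: ¬◇r is false, □q is false, so ¬◇r ∨ □q is false.
    At 6: ◇r is true, so ¬◇r is false.
      At 6: ◇r requires r at some successor in {3, 6}.
        r holds at 6, so ◇r is true at 6.
    At 6: □q requires q at every successor {3, 6}.
      q fails at 3, so □q is false at 6.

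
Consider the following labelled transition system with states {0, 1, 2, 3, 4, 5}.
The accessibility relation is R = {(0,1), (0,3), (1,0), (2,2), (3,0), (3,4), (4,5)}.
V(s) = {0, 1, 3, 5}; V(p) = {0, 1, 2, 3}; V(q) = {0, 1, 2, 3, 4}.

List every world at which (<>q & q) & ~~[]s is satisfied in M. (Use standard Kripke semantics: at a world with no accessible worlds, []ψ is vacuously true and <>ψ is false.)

Let φ = (<>q & q) & ~~[]s. Evaluate φ at each world:
  0 (successors {1, 3}): φ is true.
  1 (successors {0}): φ is true.
  2 (successors {2}): φ is false.
  3 (successors {0, 4}): φ is false.
  4 (successors {5}): φ is false.
  5 (successors ∅): φ is false.
For instance, at 3:
  At 3: <>q & q is true, ~~[]s is false, so (<>q & q) & ~~[]s is false.
    At 3: <>q is true, q is true, so <>q & q is true.
      At 3: <>q requires q at some successor in {0, 4}.
        q holds at 0, so <>q is true at 3.
    At 3: ~[]s is true, so ~~[]s is false.
      At 3: []s is false, so ~[]s is true.
Satisfying worlds: {0, 1}

0, 1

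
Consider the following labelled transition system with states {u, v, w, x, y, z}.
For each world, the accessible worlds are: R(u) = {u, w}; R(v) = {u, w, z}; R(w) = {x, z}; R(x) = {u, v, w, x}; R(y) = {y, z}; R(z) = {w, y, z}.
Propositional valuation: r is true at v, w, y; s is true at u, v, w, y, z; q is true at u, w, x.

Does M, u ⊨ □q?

Yes

Recall that □ψ holds at a world iff ψ holds at every accessible world, and ◇ψ holds iff ψ holds at some accessible world.
At u: □q requires q at every successor {u, w}.
  At u: q is true.
  At w: q is true.
So □q is true at u.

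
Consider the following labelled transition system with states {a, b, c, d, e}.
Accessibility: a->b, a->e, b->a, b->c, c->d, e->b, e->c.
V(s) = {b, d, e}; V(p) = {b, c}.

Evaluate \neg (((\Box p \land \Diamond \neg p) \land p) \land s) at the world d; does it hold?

Yes

At d: ((\Box p \land \Diamond \neg p) \land p) \land s is false, so \neg (((\Box p \land \Diamond \neg p) \land p) \land s) is true.
  At d: (\Box p \land \Diamond \neg p) \land p is false, s is true, so ((\Box p \land \Diamond \neg p) \land p) \land s is false.
    At d: \Box p \land \Diamond \neg p is false, p is false, so (\Box p \land \Diamond \neg p) \land p is false.
      At d: \Box p is true, \Diamond \neg p is false, so \Box p \land \Diamond \neg p is false.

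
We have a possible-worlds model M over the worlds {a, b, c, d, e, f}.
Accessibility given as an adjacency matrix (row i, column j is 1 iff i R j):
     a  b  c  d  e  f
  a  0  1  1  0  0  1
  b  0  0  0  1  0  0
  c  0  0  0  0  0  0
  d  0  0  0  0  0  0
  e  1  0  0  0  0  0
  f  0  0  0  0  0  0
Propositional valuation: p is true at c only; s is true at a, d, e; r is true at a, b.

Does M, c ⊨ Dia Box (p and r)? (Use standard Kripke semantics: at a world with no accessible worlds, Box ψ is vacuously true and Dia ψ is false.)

No

Recall that Box ψ holds at a world iff ψ holds at every accessible world, and Dia ψ holds iff ψ holds at some accessible world.
At c: no accessible worlds, so Dia Box (p and r) is false.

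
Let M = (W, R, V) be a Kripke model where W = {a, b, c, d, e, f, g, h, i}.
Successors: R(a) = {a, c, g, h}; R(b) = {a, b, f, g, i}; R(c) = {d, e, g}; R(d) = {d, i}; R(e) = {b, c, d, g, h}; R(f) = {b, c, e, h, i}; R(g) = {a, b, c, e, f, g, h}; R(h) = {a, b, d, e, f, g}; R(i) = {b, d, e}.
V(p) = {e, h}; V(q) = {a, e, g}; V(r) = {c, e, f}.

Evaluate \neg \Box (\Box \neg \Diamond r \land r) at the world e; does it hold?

Yes

Recall that \Box ψ holds at a world iff ψ holds at every accessible world, and \Diamond ψ holds iff ψ holds at some accessible world.
At e: \Box (\Box \neg \Diamond r \land r) is false, so \neg \Box (\Box \neg \Diamond r \land r) is true.
  At e: \Box (\Box \neg \Diamond r \land r) requires \Box \neg \Diamond r \land r at every successor {b, c, d, g, h}.
    \Box \neg \Diamond r \land r fails at b, so \Box (\Box \neg \Diamond r \land r) is false at e.
      At b: \Box \neg \Diamond r is false, r is false, so \Box \neg \Diamond r \land r is false.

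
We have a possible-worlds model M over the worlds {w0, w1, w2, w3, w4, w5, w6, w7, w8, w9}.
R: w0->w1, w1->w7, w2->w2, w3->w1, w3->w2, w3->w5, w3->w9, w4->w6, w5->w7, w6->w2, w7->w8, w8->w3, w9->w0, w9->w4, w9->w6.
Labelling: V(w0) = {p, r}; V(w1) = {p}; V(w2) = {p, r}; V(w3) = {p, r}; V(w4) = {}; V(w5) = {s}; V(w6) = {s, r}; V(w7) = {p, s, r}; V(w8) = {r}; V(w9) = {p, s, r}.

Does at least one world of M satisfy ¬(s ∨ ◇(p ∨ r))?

Let φ = ¬(s ∨ ◇(p ∨ r)). Evaluate φ at each world:
  w0 (successors {w1}): φ is false.
  w1 (successors {w7}): φ is false.
  w2 (successors {w2}): φ is false.
  w3 (successors {w1, w2, w5, w9}): φ is false.
  w4 (successors {w6}): φ is false.
  w5 (successors {w7}): φ is false.
  w6 (successors {w2}): φ is false.
  w7 (successors {w8}): φ is false.
  w8 (successors {w3}): φ is false.
  w9 (successors {w0, w4, w6}): φ is false.
For instance, at w1:
  At w1: s ∨ ◇(p ∨ r) is true, so ¬(s ∨ ◇(p ∨ r)) is false.
    At w1: s is false, ◇(p ∨ r) is true, so s ∨ ◇(p ∨ r) is true.
      At w1: ◇(p ∨ r) requires p ∨ r at some successor in {w7}.
        p ∨ r holds at w7, so ◇(p ∨ r) is true at w1.

No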